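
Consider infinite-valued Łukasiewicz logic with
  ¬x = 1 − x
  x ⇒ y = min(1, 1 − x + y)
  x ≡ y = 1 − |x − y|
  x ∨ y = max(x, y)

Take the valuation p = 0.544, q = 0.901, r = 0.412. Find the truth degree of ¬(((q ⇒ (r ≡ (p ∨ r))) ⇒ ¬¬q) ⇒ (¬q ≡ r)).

p ∨ r = max(0.544, 0.412) = 0.544
r ≡ (p ∨ r) = 1 − |0.412 − 0.544| = 1 − 0.132 = 0.868
q ⇒ (r ≡ (p ∨ r)) = min(1, 1 − 0.901 + 0.868) = min(1, 0.967) = 0.967
¬q = 1 − 0.901 = 0.099
¬¬q = 1 − 0.099 = 0.901
(q ⇒ (r ≡ (p ∨ r))) ⇒ ¬¬q = min(1, 1 − 0.967 + 0.901) = min(1, 0.934) = 0.934
¬q ≡ r = 1 − |0.099 − 0.412| = 1 − 0.313 = 0.687
((q ⇒ (r ≡ (p ∨ r))) ⇒ ¬¬q) ⇒ (¬q ≡ r) = min(1, 1 − 0.934 + 0.687) = min(1, 0.753) = 0.753
¬(((q ⇒ (r ≡ (p ∨ r))) ⇒ ¬¬q) ⇒ (¬q ≡ r)) = 1 − 0.753 = 0.247

0.247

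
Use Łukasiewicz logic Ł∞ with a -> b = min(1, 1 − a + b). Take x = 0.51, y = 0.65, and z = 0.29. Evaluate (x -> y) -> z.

0.29

x -> y = min(1, 1 − 0.51 + 0.65) = min(1, 1.14) = 1.00
(x -> y) -> z = min(1, 1 − 1.00 + 0.29) = min(1, 0.29) = 0.29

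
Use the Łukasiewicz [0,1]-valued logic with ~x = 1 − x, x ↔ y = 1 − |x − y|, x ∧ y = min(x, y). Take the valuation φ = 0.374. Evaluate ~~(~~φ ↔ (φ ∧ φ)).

~φ = 1 − 0.374 = 0.626
~~φ = 1 − 0.626 = 0.374
φ ∧ φ = min(0.374, 0.374) = 0.374
~~φ ↔ (φ ∧ φ) = 1 − |0.374 − 0.374| = 1 − 0.000 = 1.000
~(~~φ ↔ (φ ∧ φ)) = 1 − 1.000 = 0.000
~~(~~φ ↔ (φ ∧ φ)) = 1 − 0.000 = 1.000

1.000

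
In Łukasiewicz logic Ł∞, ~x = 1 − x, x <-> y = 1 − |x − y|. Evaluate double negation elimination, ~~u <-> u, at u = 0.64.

1.00

~u = 1 − 0.64 = 0.36
~~u = 1 − 0.36 = 0.64
~~u <-> u = 1 − |0.64 − 0.64| = 1 − 0.00 = 1.00
(As expected: always 1 in Ł∞ since negation is involutive.)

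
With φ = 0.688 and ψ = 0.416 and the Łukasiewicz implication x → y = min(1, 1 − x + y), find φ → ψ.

0.728

φ → ψ = min(1, 1 − 0.688 + 0.416) = min(1, 0.728) = 0.728
For comparison, the Gödel implication (1 if x ≤ y else y) would give 0.416.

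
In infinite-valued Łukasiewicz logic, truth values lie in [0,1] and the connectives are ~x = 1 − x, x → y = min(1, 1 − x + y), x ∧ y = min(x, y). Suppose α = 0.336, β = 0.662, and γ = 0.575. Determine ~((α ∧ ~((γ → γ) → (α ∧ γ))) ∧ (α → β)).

γ → γ = min(1, 1 − 0.575 + 0.575) = min(1, 1.000) = 1.000
α ∧ γ = min(0.336, 0.575) = 0.336
(γ → γ) → (α ∧ γ) = min(1, 1 − 1.000 + 0.336) = min(1, 0.336) = 0.336
~((γ → γ) → (α ∧ γ)) = 1 − 0.336 = 0.664
α ∧ ~((γ → γ) → (α ∧ γ)) = min(0.336, 0.664) = 0.336
α → β = min(1, 1 − 0.336 + 0.662) = min(1, 1.326) = 1.000
(α ∧ ~((γ → γ) → (α ∧ γ))) ∧ (α → β) = min(0.336, 1.000) = 0.336
~((α ∧ ~((γ → γ) → (α ∧ γ))) ∧ (α → β)) = 1 − 0.336 = 0.664

0.664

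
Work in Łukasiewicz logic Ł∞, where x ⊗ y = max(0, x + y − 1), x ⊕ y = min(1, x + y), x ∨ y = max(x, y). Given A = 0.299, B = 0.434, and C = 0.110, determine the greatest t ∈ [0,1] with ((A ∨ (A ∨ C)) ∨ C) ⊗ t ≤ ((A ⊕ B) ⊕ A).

A ∨ C = max(0.299, 0.110) = 0.299
A ∨ (A ∨ C) = max(0.299, 0.299) = 0.299
(A ∨ (A ∨ C)) ∨ C = max(0.299, 0.110) = 0.299
So the left factor is (A ∨ (A ∨ C)) ∨ C = 0.299.
A ⊕ B = min(1, 0.299 + 0.434) = min(1, 0.733) = 0.733
(A ⊕ B) ⊕ A = min(1, 0.733 + 0.299) = min(1, 1.032) = 1.000
So the right-hand bound is (A ⊕ B) ⊕ A = 1.000.
The residuum of the Łukasiewicz t-norm gives the supremum: min(1, 1 − 0.299 + 1.000).
1 − 0.299 + 1.000 = 1.701, so t = min(1, 1.701) = 1.000.
Check: 0.299 ⊗ 1.000 = max(0, 0.299) = 0.299 ≤ 1.000.

1.000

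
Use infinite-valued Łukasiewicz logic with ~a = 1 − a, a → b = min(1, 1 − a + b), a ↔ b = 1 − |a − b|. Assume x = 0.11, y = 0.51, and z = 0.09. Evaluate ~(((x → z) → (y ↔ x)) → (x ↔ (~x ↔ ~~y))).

x → z = min(1, 1 − 0.11 + 0.09) = min(1, 0.98) = 0.98
y ↔ x = 1 − |0.51 − 0.11| = 1 − 0.40 = 0.60
(x → z) → (y ↔ x) = min(1, 1 − 0.98 + 0.60) = min(1, 0.62) = 0.62
~x = 1 − 0.11 = 0.89
~y = 1 − 0.51 = 0.49
~~y = 1 − 0.49 = 0.51
~x ↔ ~~y = 1 − |0.89 − 0.51| = 1 − 0.38 = 0.62
x ↔ (~x ↔ ~~y) = 1 − |0.11 − 0.62| = 1 − 0.51 = 0.49
((x → z) → (y ↔ x)) → (x ↔ (~x ↔ ~~y)) = min(1, 1 − 0.62 + 0.49) = min(1, 0.87) = 0.87
~(((x → z) → (y ↔ x)) → (x ↔ (~x ↔ ~~y))) = 1 − 0.87 = 0.13

0.13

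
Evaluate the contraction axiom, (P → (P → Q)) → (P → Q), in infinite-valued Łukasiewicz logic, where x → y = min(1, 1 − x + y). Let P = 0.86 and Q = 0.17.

0.86

P → Q = min(1, 1 − 0.86 + 0.17) = min(1, 0.31) = 0.31
P → (P → Q) = min(1, 1 − 0.86 + 0.31) = min(1, 0.45) = 0.45
(P → (P → Q)) → (P → Q) = min(1, 1 − 0.45 + 0.31) = min(1, 0.86) = 0.86
(The value 0.86 < 1 shows this instance is not satisfied; fails in Ł∞ (the t-norm is not idempotent).)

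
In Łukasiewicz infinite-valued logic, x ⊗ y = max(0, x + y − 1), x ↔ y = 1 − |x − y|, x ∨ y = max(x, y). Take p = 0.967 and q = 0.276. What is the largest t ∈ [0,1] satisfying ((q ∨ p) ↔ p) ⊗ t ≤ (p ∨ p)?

0.967

q ∨ p = max(0.276, 0.967) = 0.967
(q ∨ p) ↔ p = 1 − |0.967 − 0.967| = 1 − 0.000 = 1.000
So the left factor is (q ∨ p) ↔ p = 1.000.
p ∨ p = max(0.967, 0.967) = 0.967
So the right-hand bound is p ∨ p = 0.967.
The residuum of the Łukasiewicz t-norm gives the supremum: min(1, 1 − 1.000 + 0.967).
1 − 1.000 + 0.967 = 0.967, so t = min(1, 0.967) = 0.967.
Check: 1.000 ⊗ 0.967 = max(0, 0.967) = 0.967 ≤ 0.967.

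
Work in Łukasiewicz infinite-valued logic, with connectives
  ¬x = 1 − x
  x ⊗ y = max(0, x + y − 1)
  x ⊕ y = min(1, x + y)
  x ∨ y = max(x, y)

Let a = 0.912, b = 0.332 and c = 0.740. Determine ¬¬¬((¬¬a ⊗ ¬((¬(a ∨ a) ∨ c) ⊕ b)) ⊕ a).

¬a = 1 − 0.912 = 0.088
¬¬a = 1 − 0.088 = 0.912
a ∨ a = max(0.912, 0.912) = 0.912
¬(a ∨ a) = 1 − 0.912 = 0.088
¬(a ∨ a) ∨ c = max(0.088, 0.740) = 0.740
(¬(a ∨ a) ∨ c) ⊕ b = min(1, 0.740 + 0.332) = min(1, 1.072) = 1.000
¬((¬(a ∨ a) ∨ c) ⊕ b) = 1 − 1.000 = 0.000
¬¬a ⊗ ¬((¬(a ∨ a) ∨ c) ⊕ b) = max(0, 0.912 + 0.000 − 1) = max(0, -0.088) = 0.000
(¬¬a ⊗ ¬((¬(a ∨ a) ∨ c) ⊕ b)) ⊕ a = min(1, 0.000 + 0.912) = min(1, 0.912) = 0.912
¬((¬¬a ⊗ ¬((¬(a ∨ a) ∨ c) ⊕ b)) ⊕ a) = 1 − 0.912 = 0.088
¬¬((¬¬a ⊗ ¬((¬(a ∨ a) ∨ c) ⊕ b)) ⊕ a) = 1 − 0.088 = 0.912
¬¬¬((¬¬a ⊗ ¬((¬(a ∨ a) ∨ c) ⊕ b)) ⊕ a) = 1 − 0.912 = 0.088

0.088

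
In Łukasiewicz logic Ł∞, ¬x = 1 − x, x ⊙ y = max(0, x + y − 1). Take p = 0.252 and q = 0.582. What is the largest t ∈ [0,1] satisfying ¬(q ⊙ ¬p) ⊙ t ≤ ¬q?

0.748

¬p = 1 − 0.252 = 0.748
q ⊙ ¬p = max(0, 0.582 + 0.748 − 1) = max(0, 0.330) = 0.330
¬(q ⊙ ¬p) = 1 − 0.330 = 0.670
So the left factor is ¬(q ⊙ ¬p) = 0.670.
¬q = 1 − 0.582 = 0.418
So the right-hand bound is ¬q = 0.418.
The residuum of the Łukasiewicz t-norm gives the supremum: min(1, 1 − 0.670 + 0.418).
1 − 0.670 + 0.418 = 0.748, so t = min(1, 0.748) = 0.748.
Check: 0.670 ⊙ 0.748 = max(0, 0.418) = 0.418 ≤ 0.418.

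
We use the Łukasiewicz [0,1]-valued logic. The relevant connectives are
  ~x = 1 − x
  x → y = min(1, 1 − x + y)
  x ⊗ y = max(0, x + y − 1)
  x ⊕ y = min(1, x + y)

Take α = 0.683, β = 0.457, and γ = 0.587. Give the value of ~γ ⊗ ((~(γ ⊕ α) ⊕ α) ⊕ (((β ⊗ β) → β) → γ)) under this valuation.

0.413

~γ = 1 − 0.587 = 0.413
γ ⊕ α = min(1, 0.587 + 0.683) = min(1, 1.270) = 1.000
~(γ ⊕ α) = 1 − 1.000 = 0.000
~(γ ⊕ α) ⊕ α = min(1, 0.000 + 0.683) = min(1, 0.683) = 0.683
β ⊗ β = max(0, 0.457 + 0.457 − 1) = max(0, -0.086) = 0.000
(β ⊗ β) → β = min(1, 1 − 0.000 + 0.457) = min(1, 1.457) = 1.000
((β ⊗ β) → β) → γ = min(1, 1 − 1.000 + 0.587) = min(1, 0.587) = 0.587
(~(γ ⊕ α) ⊕ α) ⊕ (((β ⊗ β) → β) → γ) = min(1, 0.683 + 0.587) = min(1, 1.270) = 1.000
~γ ⊗ ((~(γ ⊕ α) ⊕ α) ⊕ (((β ⊗ β) → β) → γ)) = max(0, 0.413 + 1.000 − 1) = max(0, 0.413) = 0.413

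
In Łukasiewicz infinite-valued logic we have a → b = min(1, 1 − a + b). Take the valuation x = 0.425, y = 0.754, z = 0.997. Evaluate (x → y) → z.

x → y = min(1, 1 − 0.425 + 0.754) = min(1, 1.329) = 1.000
(x → y) → z = min(1, 1 − 1.000 + 0.997) = min(1, 0.997) = 0.997

0.997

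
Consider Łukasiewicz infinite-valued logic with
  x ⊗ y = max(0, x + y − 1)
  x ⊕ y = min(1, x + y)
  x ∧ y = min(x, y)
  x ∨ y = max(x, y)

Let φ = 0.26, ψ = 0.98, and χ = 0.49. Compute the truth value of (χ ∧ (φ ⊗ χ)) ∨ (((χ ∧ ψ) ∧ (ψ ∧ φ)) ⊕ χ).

0.75

φ ⊗ χ = max(0, 0.26 + 0.49 − 1) = max(0, -0.25) = 0.00
χ ∧ (φ ⊗ χ) = min(0.49, 0.00) = 0.00
χ ∧ ψ = min(0.49, 0.98) = 0.49
ψ ∧ φ = min(0.98, 0.26) = 0.26
(χ ∧ ψ) ∧ (ψ ∧ φ) = min(0.49, 0.26) = 0.26
((χ ∧ ψ) ∧ (ψ ∧ φ)) ⊕ χ = min(1, 0.26 + 0.49) = min(1, 0.75) = 0.75
(χ ∧ (φ ⊗ χ)) ∨ (((χ ∧ ψ) ∧ (ψ ∧ φ)) ⊕ χ) = max(0.00, 0.75) = 0.75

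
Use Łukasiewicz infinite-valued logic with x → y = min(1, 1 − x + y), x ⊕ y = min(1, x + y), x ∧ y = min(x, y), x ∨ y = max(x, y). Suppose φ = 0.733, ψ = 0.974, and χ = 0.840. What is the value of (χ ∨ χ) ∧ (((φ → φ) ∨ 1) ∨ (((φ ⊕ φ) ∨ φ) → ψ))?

0.840

χ ∨ χ = max(0.840, 0.840) = 0.840
φ → φ = min(1, 1 − 0.733 + 0.733) = min(1, 1.000) = 1.000
(φ → φ) ∨ 1 = max(1.000, 1.000) = 1.000
φ ⊕ φ = min(1, 0.733 + 0.733) = min(1, 1.466) = 1.000
(φ ⊕ φ) ∨ φ = max(1.000, 0.733) = 1.000
((φ ⊕ φ) ∨ φ) → ψ = min(1, 1 − 1.000 + 0.974) = min(1, 0.974) = 0.974
((φ → φ) ∨ 1) ∨ (((φ ⊕ φ) ∨ φ) → ψ) = max(1.000, 0.974) = 1.000
(χ ∨ χ) ∧ (((φ → φ) ∨ 1) ∨ (((φ ⊕ φ) ∨ φ) → ψ)) = min(0.840, 1.000) = 0.840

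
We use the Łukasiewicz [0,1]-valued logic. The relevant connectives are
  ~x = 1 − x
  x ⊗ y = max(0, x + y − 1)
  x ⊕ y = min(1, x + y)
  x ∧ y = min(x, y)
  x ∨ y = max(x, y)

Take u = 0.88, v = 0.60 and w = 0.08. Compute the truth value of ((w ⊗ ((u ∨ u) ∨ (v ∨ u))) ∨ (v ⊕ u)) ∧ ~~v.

u ∨ u = max(0.88, 0.88) = 0.88
v ∨ u = max(0.60, 0.88) = 0.88
(u ∨ u) ∨ (v ∨ u) = max(0.88, 0.88) = 0.88
w ⊗ ((u ∨ u) ∨ (v ∨ u)) = max(0, 0.08 + 0.88 − 1) = max(0, -0.04) = 0.00
v ⊕ u = min(1, 0.60 + 0.88) = min(1, 1.48) = 1.00
(w ⊗ ((u ∨ u) ∨ (v ∨ u))) ∨ (v ⊕ u) = max(0.00, 1.00) = 1.00
~v = 1 − 0.60 = 0.40
~~v = 1 − 0.40 = 0.60
((w ⊗ ((u ∨ u) ∨ (v ∨ u))) ∨ (v ⊕ u)) ∧ ~~v = min(1.00, 0.60) = 0.60

0.60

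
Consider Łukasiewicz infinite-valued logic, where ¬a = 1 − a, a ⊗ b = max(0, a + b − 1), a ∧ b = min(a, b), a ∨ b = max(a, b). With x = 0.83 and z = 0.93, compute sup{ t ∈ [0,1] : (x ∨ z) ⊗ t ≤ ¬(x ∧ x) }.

0.24

x ∨ z = max(0.83, 0.93) = 0.93
So the left factor is x ∨ z = 0.93.
x ∧ x = min(0.83, 0.83) = 0.83
¬(x ∧ x) = 1 − 0.83 = 0.17
So the right-hand bound is ¬(x ∧ x) = 0.17.
The residuum of the Łukasiewicz t-norm gives the supremum: min(1, 1 − 0.93 + 0.17).
1 − 0.93 + 0.17 = 0.24, so t = min(1, 0.24) = 0.24.
Check: 0.93 ⊗ 0.24 = max(0, 0.17) = 0.17 ≤ 0.17.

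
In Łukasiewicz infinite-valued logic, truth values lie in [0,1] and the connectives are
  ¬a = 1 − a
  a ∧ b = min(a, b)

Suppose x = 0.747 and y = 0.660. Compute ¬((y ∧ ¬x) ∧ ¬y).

¬x = 1 − 0.747 = 0.253
y ∧ ¬x = min(0.660, 0.253) = 0.253
¬y = 1 − 0.660 = 0.340
(y ∧ ¬x) ∧ ¬y = min(0.253, 0.340) = 0.253
¬((y ∧ ¬x) ∧ ¬y) = 1 − 0.253 = 0.747

0.747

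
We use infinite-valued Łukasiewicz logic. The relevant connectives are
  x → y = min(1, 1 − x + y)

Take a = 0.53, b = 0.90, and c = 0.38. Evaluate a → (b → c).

0.95

b → c = min(1, 1 − 0.90 + 0.38) = min(1, 0.48) = 0.48
a → (b → c) = min(1, 1 − 0.53 + 0.48) = min(1, 0.95) = 0.95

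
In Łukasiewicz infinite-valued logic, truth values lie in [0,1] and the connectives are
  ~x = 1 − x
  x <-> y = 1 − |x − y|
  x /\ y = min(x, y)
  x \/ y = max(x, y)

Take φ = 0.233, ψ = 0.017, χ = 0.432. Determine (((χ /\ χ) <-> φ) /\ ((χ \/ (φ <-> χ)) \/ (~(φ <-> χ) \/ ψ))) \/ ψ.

χ /\ χ = min(0.432, 0.432) = 0.432
(χ /\ χ) <-> φ = 1 − |0.432 − 0.233| = 1 − 0.199 = 0.801
φ <-> χ = 1 − |0.233 − 0.432| = 1 − 0.199 = 0.801
χ \/ (φ <-> χ) = max(0.432, 0.801) = 0.801
~(φ <-> χ) = 1 − 0.801 = 0.199
~(φ <-> χ) \/ ψ = max(0.199, 0.017) = 0.199
(χ \/ (φ <-> χ)) \/ (~(φ <-> χ) \/ ψ) = max(0.801, 0.199) = 0.801
((χ /\ χ) <-> φ) /\ ((χ \/ (φ <-> χ)) \/ (~(φ <-> χ) \/ ψ)) = min(0.801, 0.801) = 0.801
(((χ /\ χ) <-> φ) /\ ((χ \/ (φ <-> χ)) \/ (~(φ <-> χ) \/ ψ))) \/ ψ = max(0.801, 0.017) = 0.801

0.801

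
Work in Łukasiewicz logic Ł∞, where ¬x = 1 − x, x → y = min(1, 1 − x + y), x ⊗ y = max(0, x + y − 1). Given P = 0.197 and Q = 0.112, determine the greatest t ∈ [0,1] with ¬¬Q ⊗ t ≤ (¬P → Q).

¬Q = 1 − 0.112 = 0.888
¬¬Q = 1 − 0.888 = 0.112
So the left factor is ¬¬Q = 0.112.
¬P = 1 − 0.197 = 0.803
¬P → Q = min(1, 1 − 0.803 + 0.112) = min(1, 0.309) = 0.309
So the right-hand bound is ¬P → Q = 0.309.
The residuum of the Łukasiewicz t-norm gives the supremum: min(1, 1 − 0.112 + 0.309).
1 − 0.112 + 0.309 = 1.197, so t = min(1, 1.197) = 1.000.
Check: 0.112 ⊗ 1.000 = max(0, 0.112) = 0.112 ≤ 0.309.

1.000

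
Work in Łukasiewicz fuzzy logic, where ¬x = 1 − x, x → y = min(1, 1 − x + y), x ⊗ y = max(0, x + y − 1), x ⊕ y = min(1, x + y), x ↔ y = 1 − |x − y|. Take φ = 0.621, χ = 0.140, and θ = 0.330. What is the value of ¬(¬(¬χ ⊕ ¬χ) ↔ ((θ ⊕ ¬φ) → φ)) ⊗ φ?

¬χ = 1 − 0.140 = 0.860
¬χ ⊕ ¬χ = min(1, 0.860 + 0.860) = min(1, 1.720) = 1.000
¬(¬χ ⊕ ¬χ) = 1 − 1.000 = 0.000
¬φ = 1 − 0.621 = 0.379
θ ⊕ ¬φ = min(1, 0.330 + 0.379) = min(1, 0.709) = 0.709
(θ ⊕ ¬φ) → φ = min(1, 1 − 0.709 + 0.621) = min(1, 0.912) = 0.912
¬(¬χ ⊕ ¬χ) ↔ ((θ ⊕ ¬φ) → φ) = 1 − |0.000 − 0.912| = 1 − 0.912 = 0.088
¬(¬(¬χ ⊕ ¬χ) ↔ ((θ ⊕ ¬φ) → φ)) = 1 − 0.088 = 0.912
¬(¬(¬χ ⊕ ¬χ) ↔ ((θ ⊕ ¬φ) → φ)) ⊗ φ = max(0, 0.912 + 0.621 − 1) = max(0, 0.533) = 0.533

0.533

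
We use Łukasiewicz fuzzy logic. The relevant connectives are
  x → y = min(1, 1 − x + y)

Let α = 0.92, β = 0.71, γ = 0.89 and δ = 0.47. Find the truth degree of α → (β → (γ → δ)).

0.95

γ → δ = min(1, 1 − 0.89 + 0.47) = min(1, 0.58) = 0.58
β → (γ → δ) = min(1, 1 − 0.71 + 0.58) = min(1, 0.87) = 0.87
α → (β → (γ → δ)) = min(1, 1 − 0.92 + 0.87) = min(1, 0.95) = 0.95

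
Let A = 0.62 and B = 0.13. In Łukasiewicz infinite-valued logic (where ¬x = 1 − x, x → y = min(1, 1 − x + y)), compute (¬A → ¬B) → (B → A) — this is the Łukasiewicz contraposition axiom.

1.00

¬A = 1 − 0.62 = 0.38
¬B = 1 − 0.13 = 0.87
¬A → ¬B = min(1, 1 − 0.38 + 0.87) = min(1, 1.49) = 1.00
B → A = min(1, 1 − 0.13 + 0.62) = min(1, 1.49) = 1.00
(¬A → ¬B) → (B → A) = min(1, 1 − 1.00 + 1.00) = min(1, 1.00) = 1.00
(As expected: an axiom of Ł∞, always 1.)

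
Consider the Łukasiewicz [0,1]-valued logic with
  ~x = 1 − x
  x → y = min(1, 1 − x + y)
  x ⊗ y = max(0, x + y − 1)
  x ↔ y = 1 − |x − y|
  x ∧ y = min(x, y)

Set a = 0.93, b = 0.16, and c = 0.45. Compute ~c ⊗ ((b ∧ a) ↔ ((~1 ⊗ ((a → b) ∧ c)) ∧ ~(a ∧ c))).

0.39

~c = 1 − 0.45 = 0.55
b ∧ a = min(0.16, 0.93) = 0.16
~1 = 1 − 1.00 = 0.00
a → b = min(1, 1 − 0.93 + 0.16) = min(1, 0.23) = 0.23
(a → b) ∧ c = min(0.23, 0.45) = 0.23
~1 ⊗ ((a → b) ∧ c) = max(0, 0.00 + 0.23 − 1) = max(0, -0.77) = 0.00
a ∧ c = min(0.93, 0.45) = 0.45
~(a ∧ c) = 1 − 0.45 = 0.55
(~1 ⊗ ((a → b) ∧ c)) ∧ ~(a ∧ c) = min(0.00, 0.55) = 0.00
(b ∧ a) ↔ ((~1 ⊗ ((a → b) ∧ c)) ∧ ~(a ∧ c)) = 1 − |0.16 − 0.00| = 1 − 0.16 = 0.84
~c ⊗ ((b ∧ a) ↔ ((~1 ⊗ ((a → b) ∧ c)) ∧ ~(a ∧ c))) = max(0, 0.55 + 0.84 − 1) = max(0, 0.39) = 0.39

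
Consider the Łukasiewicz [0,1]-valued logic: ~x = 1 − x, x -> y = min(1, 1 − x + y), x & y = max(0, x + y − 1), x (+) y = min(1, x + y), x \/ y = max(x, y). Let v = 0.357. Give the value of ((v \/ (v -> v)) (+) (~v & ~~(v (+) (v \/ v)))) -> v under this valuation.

v -> v = min(1, 1 − 0.357 + 0.357) = min(1, 1.000) = 1.000
v \/ (v -> v) = max(0.357, 1.000) = 1.000
~v = 1 − 0.357 = 0.643
v \/ v = max(0.357, 0.357) = 0.357
v (+) (v \/ v) = min(1, 0.357 + 0.357) = min(1, 0.714) = 0.714
~(v (+) (v \/ v)) = 1 − 0.714 = 0.286
~~(v (+) (v \/ v)) = 1 − 0.286 = 0.714
~v & ~~(v (+) (v \/ v)) = max(0, 0.643 + 0.714 − 1) = max(0, 0.357) = 0.357
(v \/ (v -> v)) (+) (~v & ~~(v (+) (v \/ v))) = min(1, 1.000 + 0.357) = min(1, 1.357) = 1.000
((v \/ (v -> v)) (+) (~v & ~~(v (+) (v \/ v)))) -> v = min(1, 1 − 1.000 + 0.357) = min(1, 0.357) = 0.357

0.357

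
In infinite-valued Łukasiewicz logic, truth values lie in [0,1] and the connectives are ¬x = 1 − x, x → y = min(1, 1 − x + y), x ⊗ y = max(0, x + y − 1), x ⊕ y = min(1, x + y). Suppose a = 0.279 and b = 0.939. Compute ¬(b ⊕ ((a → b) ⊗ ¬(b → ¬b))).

a → b = min(1, 1 − 0.279 + 0.939) = min(1, 1.660) = 1.000
¬b = 1 − 0.939 = 0.061
b → ¬b = min(1, 1 − 0.939 + 0.061) = min(1, 0.122) = 0.122
¬(b → ¬b) = 1 − 0.122 = 0.878
(a → b) ⊗ ¬(b → ¬b) = max(0, 1.000 + 0.878 − 1) = max(0, 0.878) = 0.878
b ⊕ ((a → b) ⊗ ¬(b → ¬b)) = min(1, 0.939 + 0.878) = min(1, 1.817) = 1.000
¬(b ⊕ ((a → b) ⊗ ¬(b → ¬b))) = 1 − 1.000 = 0.000

0.000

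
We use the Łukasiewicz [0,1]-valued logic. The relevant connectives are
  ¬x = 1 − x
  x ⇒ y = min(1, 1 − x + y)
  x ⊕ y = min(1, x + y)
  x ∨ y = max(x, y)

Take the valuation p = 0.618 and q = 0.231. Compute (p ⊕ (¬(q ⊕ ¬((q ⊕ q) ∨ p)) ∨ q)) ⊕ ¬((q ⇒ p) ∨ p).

1.000

q ⊕ q = min(1, 0.231 + 0.231) = min(1, 0.462) = 0.462
(q ⊕ q) ∨ p = max(0.462, 0.618) = 0.618
¬((q ⊕ q) ∨ p) = 1 − 0.618 = 0.382
q ⊕ ¬((q ⊕ q) ∨ p) = min(1, 0.231 + 0.382) = min(1, 0.613) = 0.613
¬(q ⊕ ¬((q ⊕ q) ∨ p)) = 1 − 0.613 = 0.387
¬(q ⊕ ¬((q ⊕ q) ∨ p)) ∨ q = max(0.387, 0.231) = 0.387
p ⊕ (¬(q ⊕ ¬((q ⊕ q) ∨ p)) ∨ q) = min(1, 0.618 + 0.387) = min(1, 1.005) = 1.000
q ⇒ p = min(1, 1 − 0.231 + 0.618) = min(1, 1.387) = 1.000
(q ⇒ p) ∨ p = max(1.000, 0.618) = 1.000
¬((q ⇒ p) ∨ p) = 1 − 1.000 = 0.000
(p ⊕ (¬(q ⊕ ¬((q ⊕ q) ∨ p)) ∨ q)) ⊕ ¬((q ⇒ p) ∨ p) = min(1, 1.000 + 0.000) = min(1, 1.000) = 1.000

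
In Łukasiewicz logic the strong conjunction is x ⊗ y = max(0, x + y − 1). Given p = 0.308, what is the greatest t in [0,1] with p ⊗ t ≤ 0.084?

0.776

The residuum of the Łukasiewicz t-norm gives the supremum: min(1, 1 − 0.308 + 0.084).
1 − 0.308 + 0.084 = 0.776, so t = min(1, 0.776) = 0.776.
Check: 0.308 ⊗ 0.776 = max(0, 0.084) = 0.084 ≤ 0.084.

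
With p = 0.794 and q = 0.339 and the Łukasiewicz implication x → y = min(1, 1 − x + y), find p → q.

p → q = min(1, 1 − 0.794 + 0.339) = min(1, 0.545) = 0.545
For comparison, the Gödel implication (1 if x ≤ y else y) would give 0.339.

0.545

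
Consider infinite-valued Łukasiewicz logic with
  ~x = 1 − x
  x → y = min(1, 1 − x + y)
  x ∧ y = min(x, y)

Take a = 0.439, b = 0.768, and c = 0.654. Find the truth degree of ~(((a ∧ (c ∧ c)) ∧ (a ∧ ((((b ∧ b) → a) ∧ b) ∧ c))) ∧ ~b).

0.768

c ∧ c = min(0.654, 0.654) = 0.654
a ∧ (c ∧ c) = min(0.439, 0.654) = 0.439
b ∧ b = min(0.768, 0.768) = 0.768
(b ∧ b) → a = min(1, 1 − 0.768 + 0.439) = min(1, 0.671) = 0.671
((b ∧ b) → a) ∧ b = min(0.671, 0.768) = 0.671
(((b ∧ b) → a) ∧ b) ∧ c = min(0.671, 0.654) = 0.654
a ∧ ((((b ∧ b) → a) ∧ b) ∧ c) = min(0.439, 0.654) = 0.439
(a ∧ (c ∧ c)) ∧ (a ∧ ((((b ∧ b) → a) ∧ b) ∧ c)) = min(0.439, 0.439) = 0.439
~b = 1 − 0.768 = 0.232
((a ∧ (c ∧ c)) ∧ (a ∧ ((((b ∧ b) → a) ∧ b) ∧ c))) ∧ ~b = min(0.439, 0.232) = 0.232
~(((a ∧ (c ∧ c)) ∧ (a ∧ ((((b ∧ b) → a) ∧ b) ∧ c))) ∧ ~b) = 1 − 0.232 = 0.768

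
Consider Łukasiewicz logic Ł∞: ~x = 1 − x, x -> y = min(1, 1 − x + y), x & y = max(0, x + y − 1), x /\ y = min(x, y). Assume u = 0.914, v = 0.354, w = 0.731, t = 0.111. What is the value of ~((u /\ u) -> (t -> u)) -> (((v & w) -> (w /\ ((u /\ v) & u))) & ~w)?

1.000

u /\ u = min(0.914, 0.914) = 0.914
t -> u = min(1, 1 − 0.111 + 0.914) = min(1, 1.803) = 1.000
(u /\ u) -> (t -> u) = min(1, 1 − 0.914 + 1.000) = min(1, 1.086) = 1.000
~((u /\ u) -> (t -> u)) = 1 − 1.000 = 0.000
v & w = max(0, 0.354 + 0.731 − 1) = max(0, 0.085) = 0.085
u /\ v = min(0.914, 0.354) = 0.354
(u /\ v) & u = max(0, 0.354 + 0.914 − 1) = max(0, 0.268) = 0.268
w /\ ((u /\ v) & u) = min(0.731, 0.268) = 0.268
(v & w) -> (w /\ ((u /\ v) & u)) = min(1, 1 − 0.085 + 0.268) = min(1, 1.183) = 1.000
~w = 1 − 0.731 = 0.269
((v & w) -> (w /\ ((u /\ v) & u))) & ~w = max(0, 1.000 + 0.269 − 1) = max(0, 0.269) = 0.269
~((u /\ u) -> (t -> u)) -> (((v & w) -> (w /\ ((u /\ v) & u))) & ~w) = min(1, 1 − 0.000 + 0.269) = min(1, 1.269) = 1.000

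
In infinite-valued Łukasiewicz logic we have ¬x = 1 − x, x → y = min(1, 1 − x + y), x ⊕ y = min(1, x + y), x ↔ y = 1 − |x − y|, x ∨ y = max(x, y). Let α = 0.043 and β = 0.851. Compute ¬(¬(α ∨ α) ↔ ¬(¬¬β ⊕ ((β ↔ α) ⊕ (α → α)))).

0.957

α ∨ α = max(0.043, 0.043) = 0.043
¬(α ∨ α) = 1 − 0.043 = 0.957
¬β = 1 − 0.851 = 0.149
¬¬β = 1 − 0.149 = 0.851
β ↔ α = 1 − |0.851 − 0.043| = 1 − 0.808 = 0.192
α → α = min(1, 1 − 0.043 + 0.043) = min(1, 1.000) = 1.000
(β ↔ α) ⊕ (α → α) = min(1, 0.192 + 1.000) = min(1, 1.192) = 1.000
¬¬β ⊕ ((β ↔ α) ⊕ (α → α)) = min(1, 0.851 + 1.000) = min(1, 1.851) = 1.000
¬(¬¬β ⊕ ((β ↔ α) ⊕ (α → α))) = 1 − 1.000 = 0.000
¬(α ∨ α) ↔ ¬(¬¬β ⊕ ((β ↔ α) ⊕ (α → α))) = 1 − |0.957 − 0.000| = 1 − 0.957 = 0.043
¬(¬(α ∨ α) ↔ ¬(¬¬β ⊕ ((β ↔ α) ⊕ (α → α)))) = 1 − 0.043 = 0.957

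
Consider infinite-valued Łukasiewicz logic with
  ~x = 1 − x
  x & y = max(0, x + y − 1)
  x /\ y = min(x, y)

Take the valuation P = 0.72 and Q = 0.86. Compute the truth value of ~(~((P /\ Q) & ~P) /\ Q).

0.14

P /\ Q = min(0.72, 0.86) = 0.72
~P = 1 − 0.72 = 0.28
(P /\ Q) & ~P = max(0, 0.72 + 0.28 − 1) = max(0, 0.00) = 0.00
~((P /\ Q) & ~P) = 1 − 0.00 = 1.00
~((P /\ Q) & ~P) /\ Q = min(1.00, 0.86) = 0.86
~(~((P /\ Q) & ~P) /\ Q) = 1 − 0.86 = 0.14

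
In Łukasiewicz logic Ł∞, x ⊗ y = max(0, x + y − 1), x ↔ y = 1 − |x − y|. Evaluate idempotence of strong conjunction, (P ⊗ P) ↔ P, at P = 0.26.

0.74

P ⊗ P = max(0, 0.26 + 0.26 − 1) = max(0, -0.48) = 0.00
(P ⊗ P) ↔ P = 1 − |0.00 − 0.26| = 1 − 0.26 = 0.74
(The value 0.74 < 1 shows this instance is not satisfied; fails in Ł∞ since a ⊗ a = max(0, 2a−1) ≠ a in general.)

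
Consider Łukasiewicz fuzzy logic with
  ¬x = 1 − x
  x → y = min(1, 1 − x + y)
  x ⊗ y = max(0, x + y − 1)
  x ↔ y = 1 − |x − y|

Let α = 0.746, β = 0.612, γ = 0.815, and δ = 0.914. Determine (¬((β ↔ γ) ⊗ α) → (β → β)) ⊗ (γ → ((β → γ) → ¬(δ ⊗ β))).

β ↔ γ = 1 − |0.612 − 0.815| = 1 − 0.203 = 0.797
(β ↔ γ) ⊗ α = max(0, 0.797 + 0.746 − 1) = max(0, 0.543) = 0.543
¬((β ↔ γ) ⊗ α) = 1 − 0.543 = 0.457
β → β = min(1, 1 − 0.612 + 0.612) = min(1, 1.000) = 1.000
¬((β ↔ γ) ⊗ α) → (β → β) = min(1, 1 − 0.457 + 1.000) = min(1, 1.543) = 1.000
β → γ = min(1, 1 − 0.612 + 0.815) = min(1, 1.203) = 1.000
δ ⊗ β = max(0, 0.914 + 0.612 − 1) = max(0, 0.526) = 0.526
¬(δ ⊗ β) = 1 − 0.526 = 0.474
(β → γ) → ¬(δ ⊗ β) = min(1, 1 − 1.000 + 0.474) = min(1, 0.474) = 0.474
γ → ((β → γ) → ¬(δ ⊗ β)) = min(1, 1 − 0.815 + 0.474) = min(1, 0.659) = 0.659
(¬((β ↔ γ) ⊗ α) → (β → β)) ⊗ (γ → ((β → γ) → ¬(δ ⊗ β))) = max(0, 1.000 + 0.659 − 1) = max(0, 0.659) = 0.659

0.659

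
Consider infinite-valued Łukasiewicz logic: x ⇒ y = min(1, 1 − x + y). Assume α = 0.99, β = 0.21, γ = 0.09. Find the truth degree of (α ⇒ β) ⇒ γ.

α ⇒ β = min(1, 1 − 0.99 + 0.21) = min(1, 0.22) = 0.22
(α ⇒ β) ⇒ γ = min(1, 1 − 0.22 + 0.09) = min(1, 0.87) = 0.87

0.87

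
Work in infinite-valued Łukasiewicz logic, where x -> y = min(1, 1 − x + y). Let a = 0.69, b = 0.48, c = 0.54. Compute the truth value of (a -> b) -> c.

a -> b = min(1, 1 − 0.69 + 0.48) = min(1, 0.79) = 0.79
(a -> b) -> c = min(1, 1 − 0.79 + 0.54) = min(1, 0.75) = 0.75

0.75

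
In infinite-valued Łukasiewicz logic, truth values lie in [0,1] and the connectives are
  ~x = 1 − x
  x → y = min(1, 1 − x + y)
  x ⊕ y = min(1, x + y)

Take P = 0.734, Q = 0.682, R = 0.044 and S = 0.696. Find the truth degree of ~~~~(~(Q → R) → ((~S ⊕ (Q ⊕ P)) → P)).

1.000

Q → R = min(1, 1 − 0.682 + 0.044) = min(1, 0.362) = 0.362
~(Q → R) = 1 − 0.362 = 0.638
~S = 1 − 0.696 = 0.304
Q ⊕ P = min(1, 0.682 + 0.734) = min(1, 1.416) = 1.000
~S ⊕ (Q ⊕ P) = min(1, 0.304 + 1.000) = min(1, 1.304) = 1.000
(~S ⊕ (Q ⊕ P)) → P = min(1, 1 − 1.000 + 0.734) = min(1, 0.734) = 0.734
~(Q → R) → ((~S ⊕ (Q ⊕ P)) → P) = min(1, 1 − 0.638 + 0.734) = min(1, 1.096) = 1.000
~(~(Q → R) → ((~S ⊕ (Q ⊕ P)) → P)) = 1 − 1.000 = 0.000
~~(~(Q → R) → ((~S ⊕ (Q ⊕ P)) → P)) = 1 − 0.000 = 1.000
~~~(~(Q → R) → ((~S ⊕ (Q ⊕ P)) → P)) = 1 − 1.000 = 0.000
~~~~(~(Q → R) → ((~S ⊕ (Q ⊕ P)) → P)) = 1 − 0.000 = 1.000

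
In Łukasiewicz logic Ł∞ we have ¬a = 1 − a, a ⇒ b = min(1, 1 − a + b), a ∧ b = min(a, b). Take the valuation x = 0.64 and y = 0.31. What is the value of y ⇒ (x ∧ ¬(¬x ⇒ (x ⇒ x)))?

¬x = 1 − 0.64 = 0.36
x ⇒ x = min(1, 1 − 0.64 + 0.64) = min(1, 1.00) = 1.00
¬x ⇒ (x ⇒ x) = min(1, 1 − 0.36 + 1.00) = min(1, 1.64) = 1.00
¬(¬x ⇒ (x ⇒ x)) = 1 − 1.00 = 0.00
x ∧ ¬(¬x ⇒ (x ⇒ x)) = min(0.64, 0.00) = 0.00
y ⇒ (x ∧ ¬(¬x ⇒ (x ⇒ x))) = min(1, 1 − 0.31 + 0.00) = min(1, 0.69) = 0.69

0.69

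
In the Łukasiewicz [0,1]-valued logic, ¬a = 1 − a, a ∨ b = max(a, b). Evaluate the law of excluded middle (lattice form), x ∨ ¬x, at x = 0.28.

¬x = 1 − 0.28 = 0.72
x ∨ ¬x = max(0.28, 0.72) = 0.72
(The value 0.72 < 1 shows this instance is not satisfied; not a Ł∞-tautology — its value is max(a, 1−a).)

0.72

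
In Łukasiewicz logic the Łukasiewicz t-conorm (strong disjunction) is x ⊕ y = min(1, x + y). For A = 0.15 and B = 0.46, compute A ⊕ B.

0.61

A ⊕ B = min(1, 0.15 + 0.46) = min(1, 0.61) = 0.61
For comparison, the Gödel t-conorm max(x, y) would give 0.46.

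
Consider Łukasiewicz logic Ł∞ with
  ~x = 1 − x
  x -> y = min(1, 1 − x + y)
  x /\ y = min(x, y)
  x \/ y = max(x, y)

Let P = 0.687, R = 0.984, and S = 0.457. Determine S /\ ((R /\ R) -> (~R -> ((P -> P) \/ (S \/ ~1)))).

R /\ R = min(0.984, 0.984) = 0.984
~R = 1 − 0.984 = 0.016
P -> P = min(1, 1 − 0.687 + 0.687) = min(1, 1.000) = 1.000
~1 = 1 − 1.000 = 0.000
S \/ ~1 = max(0.457, 0.000) = 0.457
(P -> P) \/ (S \/ ~1) = max(1.000, 0.457) = 1.000
~R -> ((P -> P) \/ (S \/ ~1)) = min(1, 1 − 0.016 + 1.000) = min(1, 1.984) = 1.000
(R /\ R) -> (~R -> ((P -> P) \/ (S \/ ~1))) = min(1, 1 − 0.984 + 1.000) = min(1, 1.016) = 1.000
S /\ ((R /\ R) -> (~R -> ((P -> P) \/ (S \/ ~1)))) = min(0.457, 1.000) = 0.457

0.457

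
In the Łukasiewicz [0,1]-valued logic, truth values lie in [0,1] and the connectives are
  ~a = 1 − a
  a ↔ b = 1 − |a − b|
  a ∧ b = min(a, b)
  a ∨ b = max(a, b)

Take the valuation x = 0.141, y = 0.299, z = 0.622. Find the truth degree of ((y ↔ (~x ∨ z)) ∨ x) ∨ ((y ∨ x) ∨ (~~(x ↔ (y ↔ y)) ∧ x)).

0.440

~x = 1 − 0.141 = 0.859
~x ∨ z = max(0.859, 0.622) = 0.859
y ↔ (~x ∨ z) = 1 − |0.299 − 0.859| = 1 − 0.560 = 0.440
(y ↔ (~x ∨ z)) ∨ x = max(0.440, 0.141) = 0.440
y ∨ x = max(0.299, 0.141) = 0.299
y ↔ y = 1 − |0.299 − 0.299| = 1 − 0.000 = 1.000
x ↔ (y ↔ y) = 1 − |0.141 − 1.000| = 1 − 0.859 = 0.141
~(x ↔ (y ↔ y)) = 1 − 0.141 = 0.859
~~(x ↔ (y ↔ y)) = 1 − 0.859 = 0.141
~~(x ↔ (y ↔ y)) ∧ x = min(0.141, 0.141) = 0.141
(y ∨ x) ∨ (~~(x ↔ (y ↔ y)) ∧ x) = max(0.299, 0.141) = 0.299
((y ↔ (~x ∨ z)) ∨ x) ∨ ((y ∨ x) ∨ (~~(x ↔ (y ↔ y)) ∧ x)) = max(0.440, 0.299) = 0.440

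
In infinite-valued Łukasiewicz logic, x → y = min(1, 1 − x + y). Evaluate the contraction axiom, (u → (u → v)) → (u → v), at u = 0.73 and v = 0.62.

0.89

u → v = min(1, 1 − 0.73 + 0.62) = min(1, 0.89) = 0.89
u → (u → v) = min(1, 1 − 0.73 + 0.89) = min(1, 1.16) = 1.00
(u → (u → v)) → (u → v) = min(1, 1 − 1.00 + 0.89) = min(1, 0.89) = 0.89
(The value 0.89 < 1 shows this instance is not satisfied; fails in Ł∞ (the t-norm is not idempotent).)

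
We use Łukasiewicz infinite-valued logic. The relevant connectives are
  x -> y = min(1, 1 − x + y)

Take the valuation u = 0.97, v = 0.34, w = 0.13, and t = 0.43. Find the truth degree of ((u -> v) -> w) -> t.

u -> v = min(1, 1 − 0.97 + 0.34) = min(1, 0.37) = 0.37
(u -> v) -> w = min(1, 1 − 0.37 + 0.13) = min(1, 0.76) = 0.76
((u -> v) -> w) -> t = min(1, 1 − 0.76 + 0.43) = min(1, 0.67) = 0.67

0.67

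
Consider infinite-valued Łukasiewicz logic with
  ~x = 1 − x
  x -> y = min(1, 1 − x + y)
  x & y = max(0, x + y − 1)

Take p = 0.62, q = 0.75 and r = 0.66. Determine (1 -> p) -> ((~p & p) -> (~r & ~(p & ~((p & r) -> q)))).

1 -> p = min(1, 1 − 1.00 + 0.62) = min(1, 0.62) = 0.62
~p = 1 − 0.62 = 0.38
~p & p = max(0, 0.38 + 0.62 − 1) = max(0, 0.00) = 0.00
~r = 1 − 0.66 = 0.34
p & r = max(0, 0.62 + 0.66 − 1) = max(0, 0.28) = 0.28
(p & r) -> q = min(1, 1 − 0.28 + 0.75) = min(1, 1.47) = 1.00
~((p & r) -> q) = 1 − 1.00 = 0.00
p & ~((p & r) -> q) = max(0, 0.62 + 0.00 − 1) = max(0, -0.38) = 0.00
~(p & ~((p & r) -> q)) = 1 − 0.00 = 1.00
~r & ~(p & ~((p & r) -> q)) = max(0, 0.34 + 1.00 − 1) = max(0, 0.34) = 0.34
(~p & p) -> (~r & ~(p & ~((p & r) -> q))) = min(1, 1 − 0.00 + 0.34) = min(1, 1.34) = 1.00
(1 -> p) -> ((~p & p) -> (~r & ~(p & ~((p & r) -> q)))) = min(1, 1 − 0.62 + 1.00) = min(1, 1.38) = 1.00

1.00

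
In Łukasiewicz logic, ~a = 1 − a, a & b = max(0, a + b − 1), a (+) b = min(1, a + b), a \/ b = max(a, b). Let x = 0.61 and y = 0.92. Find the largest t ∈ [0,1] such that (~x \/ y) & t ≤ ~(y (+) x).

0.08

~x = 1 − 0.61 = 0.39
~x \/ y = max(0.39, 0.92) = 0.92
So the left factor is ~x \/ y = 0.92.
y (+) x = min(1, 0.92 + 0.61) = min(1, 1.53) = 1.00
~(y (+) x) = 1 − 1.00 = 0.00
So the right-hand bound is ~(y (+) x) = 0.00.
The residuum of the Łukasiewicz t-norm gives the supremum: min(1, 1 − 0.92 + 0.00).
1 − 0.92 + 0.00 = 0.08, so t = min(1, 0.08) = 0.08.
Check: 0.92 & 0.08 = max(0, 0.00) = 0.00 ≤ 0.00.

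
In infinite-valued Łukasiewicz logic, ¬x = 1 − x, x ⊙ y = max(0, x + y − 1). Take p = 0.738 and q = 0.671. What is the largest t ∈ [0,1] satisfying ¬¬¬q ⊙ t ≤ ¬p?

¬q = 1 − 0.671 = 0.329
¬¬q = 1 − 0.329 = 0.671
¬¬¬q = 1 − 0.671 = 0.329
So the left factor is ¬¬¬q = 0.329.
¬p = 1 − 0.738 = 0.262
So the right-hand bound is ¬p = 0.262.
The residuum of the Łukasiewicz t-norm gives the supremum: min(1, 1 − 0.329 + 0.262).
1 − 0.329 + 0.262 = 0.933, so t = min(1, 0.933) = 0.933.
Check: 0.329 ⊙ 0.933 = max(0, 0.262) = 0.262 ≤ 0.262.

0.933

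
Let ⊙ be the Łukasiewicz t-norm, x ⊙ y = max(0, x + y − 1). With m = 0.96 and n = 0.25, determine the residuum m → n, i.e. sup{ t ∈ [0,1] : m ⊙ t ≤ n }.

The residuum of the Łukasiewicz t-norm gives the supremum: min(1, 1 − 0.96 + 0.25).
1 − 0.96 + 0.25 = 0.29, so t = min(1, 0.29) = 0.29.
Check: 0.96 ⊙ 0.29 = max(0, 0.25) = 0.25 ≤ 0.25.

0.29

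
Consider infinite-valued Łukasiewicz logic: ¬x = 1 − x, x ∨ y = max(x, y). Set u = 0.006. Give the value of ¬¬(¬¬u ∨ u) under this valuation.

0.006

¬u = 1 − 0.006 = 0.994
¬¬u = 1 − 0.994 = 0.006
¬¬u ∨ u = max(0.006, 0.006) = 0.006
¬(¬¬u ∨ u) = 1 − 0.006 = 0.994
¬¬(¬¬u ∨ u) = 1 − 0.994 = 0.006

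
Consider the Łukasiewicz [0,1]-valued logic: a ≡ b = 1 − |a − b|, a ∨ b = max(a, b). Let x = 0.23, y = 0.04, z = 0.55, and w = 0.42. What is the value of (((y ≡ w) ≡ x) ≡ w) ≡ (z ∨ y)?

0.74

y ≡ w = 1 − |0.04 − 0.42| = 1 − 0.38 = 0.62
(y ≡ w) ≡ x = 1 − |0.62 − 0.23| = 1 − 0.39 = 0.61
((y ≡ w) ≡ x) ≡ w = 1 − |0.61 − 0.42| = 1 − 0.19 = 0.81
z ∨ y = max(0.55, 0.04) = 0.55
(((y ≡ w) ≡ x) ≡ w) ≡ (z ∨ y) = 1 − |0.81 − 0.55| = 1 − 0.26 = 0.74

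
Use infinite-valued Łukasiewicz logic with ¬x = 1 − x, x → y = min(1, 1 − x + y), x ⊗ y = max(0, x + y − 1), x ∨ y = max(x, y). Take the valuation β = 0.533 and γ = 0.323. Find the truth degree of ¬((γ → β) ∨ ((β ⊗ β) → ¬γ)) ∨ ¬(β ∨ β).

0.467

γ → β = min(1, 1 − 0.323 + 0.533) = min(1, 1.210) = 1.000
β ⊗ β = max(0, 0.533 + 0.533 − 1) = max(0, 0.066) = 0.066
¬γ = 1 − 0.323 = 0.677
(β ⊗ β) → ¬γ = min(1, 1 − 0.066 + 0.677) = min(1, 1.611) = 1.000
(γ → β) ∨ ((β ⊗ β) → ¬γ) = max(1.000, 1.000) = 1.000
¬((γ → β) ∨ ((β ⊗ β) → ¬γ)) = 1 − 1.000 = 0.000
β ∨ β = max(0.533, 0.533) = 0.533
¬(β ∨ β) = 1 − 0.533 = 0.467
¬((γ → β) ∨ ((β ⊗ β) → ¬γ)) ∨ ¬(β ∨ β) = max(0.000, 0.467) = 0.467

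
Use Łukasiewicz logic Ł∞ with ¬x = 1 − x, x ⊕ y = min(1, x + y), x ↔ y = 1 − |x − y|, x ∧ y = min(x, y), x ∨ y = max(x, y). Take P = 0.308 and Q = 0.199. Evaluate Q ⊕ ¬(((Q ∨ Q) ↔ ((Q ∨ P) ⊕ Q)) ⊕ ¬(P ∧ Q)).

Q ∨ Q = max(0.199, 0.199) = 0.199
Q ∨ P = max(0.199, 0.308) = 0.308
(Q ∨ P) ⊕ Q = min(1, 0.308 + 0.199) = min(1, 0.507) = 0.507
(Q ∨ Q) ↔ ((Q ∨ P) ⊕ Q) = 1 − |0.199 − 0.507| = 1 − 0.308 = 0.692
P ∧ Q = min(0.308, 0.199) = 0.199
¬(P ∧ Q) = 1 − 0.199 = 0.801
((Q ∨ Q) ↔ ((Q ∨ P) ⊕ Q)) ⊕ ¬(P ∧ Q) = min(1, 0.692 + 0.801) = min(1, 1.493) = 1.000
¬(((Q ∨ Q) ↔ ((Q ∨ P) ⊕ Q)) ⊕ ¬(P ∧ Q)) = 1 − 1.000 = 0.000
Q ⊕ ¬(((Q ∨ Q) ↔ ((Q ∨ P) ⊕ Q)) ⊕ ¬(P ∧ Q)) = min(1, 0.199 + 0.000) = min(1, 0.199) = 0.199

0.199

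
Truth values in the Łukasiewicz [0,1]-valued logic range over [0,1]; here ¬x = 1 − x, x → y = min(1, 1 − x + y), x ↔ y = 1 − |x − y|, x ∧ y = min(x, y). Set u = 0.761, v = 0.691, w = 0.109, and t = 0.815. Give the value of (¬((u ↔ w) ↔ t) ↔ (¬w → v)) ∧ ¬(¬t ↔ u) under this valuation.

0.576

u ↔ w = 1 − |0.761 − 0.109| = 1 − 0.652 = 0.348
(u ↔ w) ↔ t = 1 − |0.348 − 0.815| = 1 − 0.467 = 0.533
¬((u ↔ w) ↔ t) = 1 − 0.533 = 0.467
¬w = 1 − 0.109 = 0.891
¬w → v = min(1, 1 − 0.891 + 0.691) = min(1, 0.800) = 0.800
¬((u ↔ w) ↔ t) ↔ (¬w → v) = 1 − |0.467 − 0.800| = 1 − 0.333 = 0.667
¬t = 1 − 0.815 = 0.185
¬t ↔ u = 1 − |0.185 − 0.761| = 1 − 0.576 = 0.424
¬(¬t ↔ u) = 1 − 0.424 = 0.576
(¬((u ↔ w) ↔ t) ↔ (¬w → v)) ∧ ¬(¬t ↔ u) = min(0.667, 0.576) = 0.576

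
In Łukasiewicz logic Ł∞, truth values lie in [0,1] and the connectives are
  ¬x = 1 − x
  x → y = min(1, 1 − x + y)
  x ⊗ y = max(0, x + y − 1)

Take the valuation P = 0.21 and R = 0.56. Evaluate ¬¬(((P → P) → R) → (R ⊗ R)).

0.56

P → P = min(1, 1 − 0.21 + 0.21) = min(1, 1.00) = 1.00
(P → P) → R = min(1, 1 − 1.00 + 0.56) = min(1, 0.56) = 0.56
R ⊗ R = max(0, 0.56 + 0.56 − 1) = max(0, 0.12) = 0.12
((P → P) → R) → (R ⊗ R) = min(1, 1 − 0.56 + 0.12) = min(1, 0.56) = 0.56
¬(((P → P) → R) → (R ⊗ R)) = 1 − 0.56 = 0.44
¬¬(((P → P) → R) → (R ⊗ R)) = 1 − 0.44 = 0.56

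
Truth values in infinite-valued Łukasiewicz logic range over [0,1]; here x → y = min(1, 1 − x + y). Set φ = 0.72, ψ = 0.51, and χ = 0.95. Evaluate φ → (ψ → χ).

ψ → χ = min(1, 1 − 0.51 + 0.95) = min(1, 1.44) = 1.00
φ → (ψ → χ) = min(1, 1 − 0.72 + 1.00) = min(1, 1.28) = 1.00

1.00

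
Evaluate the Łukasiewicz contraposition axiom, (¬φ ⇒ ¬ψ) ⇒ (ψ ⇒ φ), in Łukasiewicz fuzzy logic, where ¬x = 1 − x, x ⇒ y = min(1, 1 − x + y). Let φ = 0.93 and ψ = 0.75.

1.00

¬φ = 1 − 0.93 = 0.07
¬ψ = 1 − 0.75 = 0.25
¬φ ⇒ ¬ψ = min(1, 1 − 0.07 + 0.25) = min(1, 1.18) = 1.00
ψ ⇒ φ = min(1, 1 − 0.75 + 0.93) = min(1, 1.18) = 1.00
(¬φ ⇒ ¬ψ) ⇒ (ψ ⇒ φ) = min(1, 1 − 1.00 + 1.00) = min(1, 1.00) = 1.00
(As expected: an axiom of Ł∞, always 1.)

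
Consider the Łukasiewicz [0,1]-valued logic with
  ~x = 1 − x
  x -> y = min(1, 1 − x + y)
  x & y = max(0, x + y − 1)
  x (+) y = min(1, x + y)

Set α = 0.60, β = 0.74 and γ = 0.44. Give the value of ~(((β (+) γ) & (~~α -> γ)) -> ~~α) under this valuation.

β (+) γ = min(1, 0.74 + 0.44) = min(1, 1.18) = 1.00
~α = 1 − 0.60 = 0.40
~~α = 1 − 0.40 = 0.60
~~α -> γ = min(1, 1 − 0.60 + 0.44) = min(1, 0.84) = 0.84
(β (+) γ) & (~~α -> γ) = max(0, 1.00 + 0.84 − 1) = max(0, 0.84) = 0.84
((β (+) γ) & (~~α -> γ)) -> ~~α = min(1, 1 − 0.84 + 0.60) = min(1, 0.76) = 0.76
~(((β (+) γ) & (~~α -> γ)) -> ~~α) = 1 − 0.76 = 0.24

0.24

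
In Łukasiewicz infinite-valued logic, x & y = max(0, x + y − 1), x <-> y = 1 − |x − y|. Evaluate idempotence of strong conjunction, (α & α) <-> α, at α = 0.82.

α & α = max(0, 0.82 + 0.82 − 1) = max(0, 0.64) = 0.64
(α & α) <-> α = 1 − |0.64 − 0.82| = 1 − 0.18 = 0.82
(The value 0.82 < 1 shows this instance is not satisfied; fails in Ł∞ since a ⊗ a = max(0, 2a−1) ≠ a in general.)

0.82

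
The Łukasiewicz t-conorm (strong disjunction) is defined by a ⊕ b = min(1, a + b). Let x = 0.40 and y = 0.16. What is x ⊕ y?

x ⊕ y = min(1, 0.40 + 0.16) = min(1, 0.56) = 0.56
For comparison, the Gödel t-conorm max(a, b) would give 0.40.

0.56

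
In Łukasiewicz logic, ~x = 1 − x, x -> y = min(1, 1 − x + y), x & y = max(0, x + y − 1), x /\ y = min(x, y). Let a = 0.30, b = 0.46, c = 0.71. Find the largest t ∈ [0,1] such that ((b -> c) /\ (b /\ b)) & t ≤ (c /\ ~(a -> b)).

b -> c = min(1, 1 − 0.46 + 0.71) = min(1, 1.25) = 1.00
b /\ b = min(0.46, 0.46) = 0.46
(b -> c) /\ (b /\ b) = min(1.00, 0.46) = 0.46
So the left factor is (b -> c) /\ (b /\ b) = 0.46.
a -> b = min(1, 1 − 0.30 + 0.46) = min(1, 1.16) = 1.00
~(a -> b) = 1 − 1.00 = 0.00
c /\ ~(a -> b) = min(0.71, 0.00) = 0.00
So the right-hand bound is c /\ ~(a -> b) = 0.00.
The residuum of the Łukasiewicz t-norm gives the supremum: min(1, 1 − 0.46 + 0.00).
1 − 0.46 + 0.00 = 0.54, so t = min(1, 0.54) = 0.54.
Check: 0.46 & 0.54 = max(0, 0.00) = 0.00 ≤ 0.00.

0.54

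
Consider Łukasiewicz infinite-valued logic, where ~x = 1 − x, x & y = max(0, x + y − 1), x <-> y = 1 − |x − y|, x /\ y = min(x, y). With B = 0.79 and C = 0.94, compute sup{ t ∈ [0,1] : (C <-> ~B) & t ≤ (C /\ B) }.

1.00

~B = 1 − 0.79 = 0.21
C <-> ~B = 1 − |0.94 − 0.21| = 1 − 0.73 = 0.27
So the left factor is C <-> ~B = 0.27.
C /\ B = min(0.94, 0.79) = 0.79
So the right-hand bound is C /\ B = 0.79.
The residuum of the Łukasiewicz t-norm gives the supremum: min(1, 1 − 0.27 + 0.79).
1 − 0.27 + 0.79 = 1.52, so t = min(1, 1.52) = 1.00.
Check: 0.27 & 1.00 = max(0, 0.27) = 0.27 ≤ 0.79.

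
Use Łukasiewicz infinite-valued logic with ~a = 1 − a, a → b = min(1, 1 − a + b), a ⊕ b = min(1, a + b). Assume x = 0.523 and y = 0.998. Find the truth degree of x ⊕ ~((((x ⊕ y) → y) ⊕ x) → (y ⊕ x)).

0.523

x ⊕ y = min(1, 0.523 + 0.998) = min(1, 1.521) = 1.000
(x ⊕ y) → y = min(1, 1 − 1.000 + 0.998) = min(1, 0.998) = 0.998
((x ⊕ y) → y) ⊕ x = min(1, 0.998 + 0.523) = min(1, 1.521) = 1.000
y ⊕ x = min(1, 0.998 + 0.523) = min(1, 1.521) = 1.000
(((x ⊕ y) → y) ⊕ x) → (y ⊕ x) = min(1, 1 − 1.000 + 1.000) = min(1, 1.000) = 1.000
~((((x ⊕ y) → y) ⊕ x) → (y ⊕ x)) = 1 − 1.000 = 0.000
x ⊕ ~((((x ⊕ y) → y) ⊕ x) → (y ⊕ x)) = min(1, 0.523 + 0.000) = min(1, 0.523) = 0.523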